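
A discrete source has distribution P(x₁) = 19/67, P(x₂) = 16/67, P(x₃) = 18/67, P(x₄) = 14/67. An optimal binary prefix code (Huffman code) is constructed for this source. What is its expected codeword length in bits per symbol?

2 bits/symbol

Repeatedly combine the two least-probable nodes; the expected code length is the sum of the merged weights.
merge 14/67 + 16/67 → 30/67
merge 18/67 + 19/67 → 37/67
merge 30/67 + 37/67 → 1
L = 30/67 + 37/67 + 1 = 2 bits/symbol.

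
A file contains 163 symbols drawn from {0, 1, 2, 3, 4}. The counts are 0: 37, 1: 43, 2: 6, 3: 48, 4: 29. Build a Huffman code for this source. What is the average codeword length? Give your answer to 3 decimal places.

Probabilities are the counts divided by 163.
Repeatedly combine the two least-probable nodes; the expected code length is the sum of the merged weights.
merge 6/163 + 29/163 → 35/163
merge 35/163 + 37/163 → 72/163
merge 43/163 + 48/163 → 91/163
merge 72/163 + 91/163 → 1
L = 35/163 + 72/163 + 91/163 + 1 = 361/163 ≈ 2.215 bits/symbol.

2.215 bits/symbol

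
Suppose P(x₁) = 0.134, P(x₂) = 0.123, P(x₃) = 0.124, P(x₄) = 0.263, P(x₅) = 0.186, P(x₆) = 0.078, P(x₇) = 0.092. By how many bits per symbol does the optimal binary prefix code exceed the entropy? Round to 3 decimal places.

Entropy H = −Σ p log₂ p ≈ 2.6957 bits.
Huffman merges: 39/500+23/250→17/100; 123/1000+31/250→247/1000; 67/500+17/100→38/125; 93/500+247/1000→433/1000; 263/1000+38/125→567/1000; 433/1000+567/1000→1. L = 2721/1000 ≈ 2.7210.
L − H = 2.7210 − 2.6957 = 0.025 bits.

0.025 bits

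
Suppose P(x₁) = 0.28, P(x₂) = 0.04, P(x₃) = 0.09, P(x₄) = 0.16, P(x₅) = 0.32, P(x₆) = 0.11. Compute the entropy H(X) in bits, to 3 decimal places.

H = −Σ pᵢ log₂ pᵢ.
−0.28·log₂(0.28) = 0.5142
−0.04·log₂(0.04) = 0.1858
−0.09·log₂(0.09) = 0.3127
−0.16·log₂(0.16) = 0.4230
−0.32·log₂(0.32) = 0.5260
−0.11·log₂(0.11) = 0.3503
Sum ≈ 2.3120 → 2.312 bits.

2.312 bits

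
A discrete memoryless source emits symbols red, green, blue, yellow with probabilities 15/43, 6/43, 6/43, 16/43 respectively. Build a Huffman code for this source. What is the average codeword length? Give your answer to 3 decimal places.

Repeatedly combine the two least-probable nodes; the expected code length is the sum of the merged weights.
merge 6/43 + 6/43 → 12/43
merge 12/43 + 15/43 → 27/43
merge 16/43 + 27/43 → 1
L = 12/43 + 27/43 + 1 = 82/43 ≈ 1.907 bits/symbol.

1.907 bits/symbol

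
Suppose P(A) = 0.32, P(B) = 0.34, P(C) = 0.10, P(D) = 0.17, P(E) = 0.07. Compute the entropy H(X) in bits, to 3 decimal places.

H = −Σ pᵢ log₂ pᵢ.
−0.32·log₂(0.32) = 0.5260
−0.34·log₂(0.34) = 0.5292
−0.10·log₂(0.10) = 0.3322
−0.17·log₂(0.17) = 0.4346
−0.07·log₂(0.07) = 0.2686
Sum ≈ 2.0905 → 2.091 bits.

2.091 bits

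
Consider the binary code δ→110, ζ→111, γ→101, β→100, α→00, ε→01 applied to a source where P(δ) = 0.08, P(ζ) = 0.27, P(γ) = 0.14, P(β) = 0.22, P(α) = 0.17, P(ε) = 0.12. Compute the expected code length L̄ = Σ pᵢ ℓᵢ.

L̄ = Σ pᵢ·ℓᵢ = 0.08·3 + 0.27·3 + 0.14·3 + 0.22·3 + 0.17·2 + 0.12·2 = 2.71 bits/symbol.

2.71 bits/symbol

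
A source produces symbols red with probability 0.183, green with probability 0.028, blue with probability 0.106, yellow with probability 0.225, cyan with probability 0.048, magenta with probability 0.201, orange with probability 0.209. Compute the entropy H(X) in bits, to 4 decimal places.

H = −Σ pᵢ log₂ pᵢ.
−0.183·log₂(0.183) = 0.4484
−0.028·log₂(0.028) = 0.1444
−0.106·log₂(0.106) = 0.3432
−0.225·log₂(0.225) = 0.4842
−0.048·log₂(0.048) = 0.2103
−0.201·log₂(0.201) = 0.4653
−0.209·log₂(0.209) = 0.4720
Sum ≈ 2.5678 → 2.5678 bits.

2.5678 bits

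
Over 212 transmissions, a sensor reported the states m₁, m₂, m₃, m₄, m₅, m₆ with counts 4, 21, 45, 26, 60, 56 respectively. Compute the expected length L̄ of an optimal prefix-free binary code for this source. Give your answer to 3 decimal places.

2.358 bits/symbol

Probabilities are the counts divided by 212.
Repeatedly combine the two least-probable nodes; the expected code length is the sum of the merged weights.
merge 1/53 + 21/212 → 25/212
merge 25/212 + 13/106 → 51/212
merge 45/212 + 51/212 → 24/53
merge 14/53 + 15/53 → 29/53
merge 24/53 + 29/53 → 1
L = 25/212 + 51/212 + 24/53 + 29/53 + 1 = 125/53 ≈ 2.358 bits/symbol.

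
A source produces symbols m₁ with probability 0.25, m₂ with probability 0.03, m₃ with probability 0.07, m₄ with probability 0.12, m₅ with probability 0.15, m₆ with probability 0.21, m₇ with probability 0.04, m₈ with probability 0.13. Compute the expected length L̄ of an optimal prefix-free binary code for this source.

2.75 bits/symbol

Repeatedly combine the two least-probable nodes; the expected code length is the sum of the merged weights.
merge 3/100 + 1/25 → 7/100
merge 7/100 + 7/100 → 7/50
merge 3/25 + 13/100 → 1/4
merge 7/50 + 3/20 → 29/100
merge 21/100 + 1/4 → 23/50
merge 1/4 + 29/100 → 27/50
merge 23/50 + 27/50 → 1
L = 7/100 + 7/50 + 1/4 + 29/100 + 23/50 + 27/50 + 1 = 11/4 = 2.75 bits/symbol.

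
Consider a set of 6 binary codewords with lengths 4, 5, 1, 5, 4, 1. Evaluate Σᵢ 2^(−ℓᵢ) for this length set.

1.1875

With common denominator 2^5 = 32: Σ 2^(−ℓᵢ) = 2/32 + 1/32 + 16/32 + 1/32 + 2/32 + 16/32 = 38/32 = 1.1875.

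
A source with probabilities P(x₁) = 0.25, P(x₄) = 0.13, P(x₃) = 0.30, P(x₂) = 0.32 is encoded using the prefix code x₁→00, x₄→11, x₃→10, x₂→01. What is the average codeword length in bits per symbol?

L̄ = Σ pᵢ·ℓᵢ = 0.25·2 + 0.13·2 + 0.30·2 + 0.32·2 = 2 bits/symbol.

2 bits/symbol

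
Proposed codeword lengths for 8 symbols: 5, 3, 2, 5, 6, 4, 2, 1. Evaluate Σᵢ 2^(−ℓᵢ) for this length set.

1.265625

With common denominator 2^6 = 64: Σ 2^(−ℓᵢ) = 2/64 + 8/64 + 16/64 + 2/64 + 1/64 + 4/64 + 16/64 + 32/64 = 81/64 = 1.265625.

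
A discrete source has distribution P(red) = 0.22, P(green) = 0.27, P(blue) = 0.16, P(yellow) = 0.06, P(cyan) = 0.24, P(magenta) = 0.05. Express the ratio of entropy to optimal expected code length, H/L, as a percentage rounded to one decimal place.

Entropy H = −Σ p log₂ p ≈ 2.3674 bits.
Huffman merges: 1/20+3/50→11/100; 11/100+4/25→27/100; 11/50+6/25→23/50; 27/100+27/100→27/50; 23/50+27/50→1. L = 119/50 ≈ 2.3800.
Efficiency = H/L = 2.3674/2.3800 = 99.5%.

99.5%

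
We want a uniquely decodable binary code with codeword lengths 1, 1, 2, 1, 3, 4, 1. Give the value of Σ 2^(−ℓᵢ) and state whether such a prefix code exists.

2.4375; no

With common denominator 2^4 = 16: Σ 2^(−ℓᵢ) = 8/16 + 8/16 + 4/16 + 8/16 + 2/16 + 1/16 + 8/16 = 39/16 = 2.4375.
Kraft's inequality requires Σ ≤ 1; here Σ = 2.4375 > 1, so no such prefix code exists.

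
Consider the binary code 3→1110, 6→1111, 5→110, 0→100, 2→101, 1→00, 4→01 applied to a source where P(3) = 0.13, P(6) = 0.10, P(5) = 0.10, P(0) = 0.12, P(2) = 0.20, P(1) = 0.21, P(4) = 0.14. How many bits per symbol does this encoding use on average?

L̄ = Σ pᵢ·ℓᵢ = 0.13·4 + 0.10·4 + 0.10·3 + 0.12·3 + 0.20·3 + 0.21·2 + 0.14·2 = 2.88 bits/symbol.

2.88 bits/symbol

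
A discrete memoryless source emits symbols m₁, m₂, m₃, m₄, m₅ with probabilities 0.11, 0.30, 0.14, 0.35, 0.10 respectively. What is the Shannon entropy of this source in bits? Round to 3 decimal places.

2.131 bits

H = −Σ pᵢ log₂ pᵢ.
−0.11·log₂(0.11) = 0.3503
−0.30·log₂(0.30) = 0.5211
−0.14·log₂(0.14) = 0.3971
−0.35·log₂(0.35) = 0.5301
−0.10·log₂(0.10) = 0.3322
Sum ≈ 2.1308 → 2.131 bits.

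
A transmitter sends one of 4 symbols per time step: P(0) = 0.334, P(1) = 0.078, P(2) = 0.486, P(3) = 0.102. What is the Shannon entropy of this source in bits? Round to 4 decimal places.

1.6573 bits

H = −Σ pᵢ log₂ pᵢ.
−0.334·log₂(0.334) = 0.5284
−0.078·log₂(0.078) = 0.2871
−0.486·log₂(0.486) = 0.5059
−0.102·log₂(0.102) = 0.3359
Sum ≈ 1.6573 → 1.6573 bits.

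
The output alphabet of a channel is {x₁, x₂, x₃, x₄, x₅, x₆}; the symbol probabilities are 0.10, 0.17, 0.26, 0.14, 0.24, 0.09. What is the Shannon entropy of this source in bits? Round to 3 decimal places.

2.476 bits

H = −Σ pᵢ log₂ pᵢ.
−0.10·log₂(0.10) = 0.3322
−0.17·log₂(0.17) = 0.4346
−0.26·log₂(0.26) = 0.5053
−0.14·log₂(0.14) = 0.3971
−0.24·log₂(0.24) = 0.4941
−0.09·log₂(0.09) = 0.3127
Sum ≈ 2.4760 → 2.476 bits.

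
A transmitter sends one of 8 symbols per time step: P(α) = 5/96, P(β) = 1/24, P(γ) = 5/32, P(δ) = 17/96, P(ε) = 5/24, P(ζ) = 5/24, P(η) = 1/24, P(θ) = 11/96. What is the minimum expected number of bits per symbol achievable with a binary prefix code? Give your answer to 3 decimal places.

Repeatedly combine the two least-probable nodes; the expected code length is the sum of the merged weights.
merge 1/24 + 1/24 → 1/12
merge 5/96 + 1/12 → 13/96
merge 11/96 + 13/96 → 1/4
merge 5/32 + 17/96 → 1/3
merge 5/24 + 5/24 → 5/12
merge 1/4 + 1/3 → 7/12
merge 5/12 + 7/12 → 1
L = 1/12 + 13/96 + 1/4 + 1/3 + 5/12 + 7/12 + 1 = 269/96 ≈ 2.802 bits/symbol.

2.802 bits/symbol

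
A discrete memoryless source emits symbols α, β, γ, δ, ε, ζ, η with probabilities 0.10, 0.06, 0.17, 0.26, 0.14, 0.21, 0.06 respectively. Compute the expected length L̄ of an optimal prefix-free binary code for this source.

2.65 bits/symbol

Repeatedly combine the two least-probable nodes; the expected code length is the sum of the merged weights.
merge 3/50 + 3/50 → 3/25
merge 1/10 + 3/25 → 11/50
merge 7/50 + 17/100 → 31/100
merge 21/100 + 11/50 → 43/100
merge 13/50 + 31/100 → 57/100
merge 43/100 + 57/100 → 1
L = 3/25 + 11/50 + 31/100 + 43/100 + 57/100 + 1 = 53/20 = 2.65 bits/symbol.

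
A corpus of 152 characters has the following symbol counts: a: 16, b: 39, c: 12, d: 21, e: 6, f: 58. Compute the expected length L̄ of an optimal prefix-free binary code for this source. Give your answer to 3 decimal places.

2.322 bits/symbol

Probabilities are the counts divided by 152.
Repeatedly combine the two least-probable nodes; the expected code length is the sum of the merged weights.
merge 3/76 + 3/38 → 9/76
merge 2/19 + 9/76 → 17/76
merge 21/152 + 17/76 → 55/152
merge 39/152 + 55/152 → 47/76
merge 29/76 + 47/76 → 1
L = 9/76 + 17/76 + 55/152 + 47/76 + 1 = 353/152 ≈ 2.322 bits/symbol.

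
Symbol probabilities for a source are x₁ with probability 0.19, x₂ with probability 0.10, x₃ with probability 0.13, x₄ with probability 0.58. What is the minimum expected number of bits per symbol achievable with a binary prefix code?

Repeatedly combine the two least-probable nodes; the expected code length is the sum of the merged weights.
merge 1/10 + 13/100 → 23/100
merge 19/100 + 23/100 → 21/50
merge 21/50 + 29/50 → 1
L = 23/100 + 21/50 + 1 = 33/20 = 1.65 bits/symbol.

1.65 bits/symbol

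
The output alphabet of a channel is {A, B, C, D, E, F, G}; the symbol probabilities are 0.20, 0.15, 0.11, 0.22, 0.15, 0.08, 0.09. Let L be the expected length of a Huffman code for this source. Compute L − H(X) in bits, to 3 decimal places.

Entropy H = −Σ p log₂ p ≈ 2.7205 bits.
Huffman merges: 2/25+9/100→17/100; 11/100+3/20→13/50; 3/20+17/100→8/25; 1/5+11/50→21/50; 13/50+8/25→29/50; 21/50+29/50→1. L = 11/4 ≈ 2.7500.
L − H = 2.7500 − 2.7205 = 0.030 bits.

0.030 bits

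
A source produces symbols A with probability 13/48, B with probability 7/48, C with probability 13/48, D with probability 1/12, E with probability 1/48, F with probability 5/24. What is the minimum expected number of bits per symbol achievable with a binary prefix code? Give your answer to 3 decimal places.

2.354 bits/symbol

Repeatedly combine the two least-probable nodes; the expected code length is the sum of the merged weights.
merge 1/48 + 1/12 → 5/48
merge 5/48 + 7/48 → 1/4
merge 5/24 + 1/4 → 11/24
merge 13/48 + 13/48 → 13/24
merge 11/24 + 13/24 → 1
L = 5/48 + 1/4 + 11/24 + 13/24 + 1 = 113/48 ≈ 2.354 bits/symbol.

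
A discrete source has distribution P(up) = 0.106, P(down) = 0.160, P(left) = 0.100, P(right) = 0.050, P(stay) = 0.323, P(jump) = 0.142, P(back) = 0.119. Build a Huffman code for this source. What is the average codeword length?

2.667 bits/symbol

Repeatedly combine the two least-probable nodes; the expected code length is the sum of the merged weights.
merge 1/20 + 1/10 → 3/20
merge 53/500 + 119/1000 → 9/40
merge 71/500 + 3/20 → 73/250
merge 4/25 + 9/40 → 77/200
merge 73/250 + 323/1000 → 123/200
merge 77/200 + 123/200 → 1
L = 3/20 + 9/40 + 73/250 + 77/200 + 123/200 + 1 = 2667/1000 = 2.667 bits/symbol.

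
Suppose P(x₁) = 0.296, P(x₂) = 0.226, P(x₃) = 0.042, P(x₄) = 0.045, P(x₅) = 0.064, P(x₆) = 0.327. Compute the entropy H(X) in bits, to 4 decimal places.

2.1793 bits

H = −Σ pᵢ log₂ pᵢ.
−0.296·log₂(0.296) = 0.5199
−0.226·log₂(0.226) = 0.4849
−0.042·log₂(0.042) = 0.1921
−0.045·log₂(0.045) = 0.2013
−0.064·log₂(0.064) = 0.2538
−0.327·log₂(0.327) = 0.5273
Sum ≈ 2.1793 → 2.1793 bits.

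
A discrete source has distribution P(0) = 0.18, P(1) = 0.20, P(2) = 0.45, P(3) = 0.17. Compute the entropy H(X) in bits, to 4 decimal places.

1.8627 bits

H = −Σ pᵢ log₂ pᵢ.
−0.18·log₂(0.18) = 0.4453
−0.20·log₂(0.20) = 0.4644
−0.45·log₂(0.45) = 0.5184
−0.17·log₂(0.17) = 0.4346
Sum ≈ 1.8627 → 1.8627 bits.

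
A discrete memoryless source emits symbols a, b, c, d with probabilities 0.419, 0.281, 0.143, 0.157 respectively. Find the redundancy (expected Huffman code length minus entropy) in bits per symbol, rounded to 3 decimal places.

0.020 bits

Entropy H = −Σ p log₂ p ≈ 1.8611 bits.
Huffman merges: 143/1000+157/1000→3/10; 281/1000+3/10→581/1000; 419/1000+581/1000→1. L = 1881/1000 ≈ 1.8810.
L − H = 1.8810 − 1.8611 = 0.020 bits.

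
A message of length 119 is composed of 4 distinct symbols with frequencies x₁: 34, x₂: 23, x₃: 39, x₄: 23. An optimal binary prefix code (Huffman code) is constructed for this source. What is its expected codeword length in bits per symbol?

Probabilities are the counts divided by 119.
Repeatedly combine the two least-probable nodes; the expected code length is the sum of the merged weights.
merge 23/119 + 23/119 → 46/119
merge 2/7 + 39/119 → 73/119
merge 46/119 + 73/119 → 1
L = 46/119 + 73/119 + 1 = 2 bits/symbol.

2 bits/symbol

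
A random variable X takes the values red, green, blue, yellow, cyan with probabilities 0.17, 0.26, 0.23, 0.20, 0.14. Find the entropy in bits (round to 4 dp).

2.2890 bits

H = −Σ pᵢ log₂ pᵢ.
−0.17·log₂(0.17) = 0.4346
−0.26·log₂(0.26) = 0.5053
−0.23·log₂(0.23) = 0.4877
−0.20·log₂(0.20) = 0.4644
−0.14·log₂(0.14) = 0.3971
Sum ≈ 2.2890 → 2.2890 bits.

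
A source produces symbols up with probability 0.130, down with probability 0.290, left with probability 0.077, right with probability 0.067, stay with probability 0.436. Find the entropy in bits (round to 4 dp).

1.9688 bits

H = −Σ pᵢ log₂ pᵢ.
−0.130·log₂(0.130) = 0.3826
−0.290·log₂(0.290) = 0.5179
−0.077·log₂(0.077) = 0.2848
−0.067·log₂(0.067) = 0.2613
−0.436·log₂(0.436) = 0.5222
Sum ≈ 1.9688 → 1.9688 bits.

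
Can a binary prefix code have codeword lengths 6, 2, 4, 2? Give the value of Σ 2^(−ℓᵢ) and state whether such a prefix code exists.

With common denominator 2^6 = 64: Σ 2^(−ℓᵢ) = 1/64 + 16/64 + 4/64 + 16/64 = 37/64 = 0.578125.
Kraft's inequality requires Σ ≤ 1; here Σ = 0.578125 ≤ 1, so such a prefix code exists.

0.578125; yes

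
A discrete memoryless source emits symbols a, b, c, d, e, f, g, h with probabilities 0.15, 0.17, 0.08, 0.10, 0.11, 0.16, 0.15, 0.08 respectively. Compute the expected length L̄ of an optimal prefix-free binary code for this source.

Repeatedly combine the two least-probable nodes; the expected code length is the sum of the merged weights.
merge 2/25 + 2/25 → 4/25
merge 1/10 + 11/100 → 21/100
merge 3/20 + 3/20 → 3/10
merge 4/25 + 4/25 → 8/25
merge 17/100 + 21/100 → 19/50
merge 3/10 + 8/25 → 31/50
merge 19/50 + 31/50 → 1
L = 4/25 + 21/100 + 3/10 + 8/25 + 19/50 + 31/50 + 1 = 299/100 = 2.99 bits/symbol.

2.99 bits/symbol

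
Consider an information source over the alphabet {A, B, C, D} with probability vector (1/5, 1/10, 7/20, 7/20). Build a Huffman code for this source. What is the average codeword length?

Repeatedly combine the two least-probable nodes; the expected code length is the sum of the merged weights.
merge 1/10 + 1/5 → 3/10
merge 3/10 + 7/20 → 13/20
merge 7/20 + 13/20 → 1
L = 3/10 + 13/20 + 1 = 39/20 = 1.95 bits/symbol.

1.95 bits/symbol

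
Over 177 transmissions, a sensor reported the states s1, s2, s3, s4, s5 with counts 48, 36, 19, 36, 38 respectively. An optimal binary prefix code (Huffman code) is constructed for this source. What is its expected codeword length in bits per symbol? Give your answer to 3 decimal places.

2.311 bits/symbol

Probabilities are the counts divided by 177.
Repeatedly combine the two least-probable nodes; the expected code length is the sum of the merged weights.
merge 19/177 + 12/59 → 55/177
merge 12/59 + 38/177 → 74/177
merge 16/59 + 55/177 → 103/177
merge 74/177 + 103/177 → 1
L = 55/177 + 74/177 + 103/177 + 1 = 409/177 ≈ 2.311 bits/symbol.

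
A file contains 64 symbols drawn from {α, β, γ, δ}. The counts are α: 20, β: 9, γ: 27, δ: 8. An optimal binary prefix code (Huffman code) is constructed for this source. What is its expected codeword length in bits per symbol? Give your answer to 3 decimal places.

1.844 bits/symbol

Probabilities are the counts divided by 64.
Repeatedly combine the two least-probable nodes; the expected code length is the sum of the merged weights.
merge 1/8 + 9/64 → 17/64
merge 17/64 + 5/16 → 37/64
merge 27/64 + 37/64 → 1
L = 17/64 + 37/64 + 1 = 59/32 ≈ 1.844 bits/symbol.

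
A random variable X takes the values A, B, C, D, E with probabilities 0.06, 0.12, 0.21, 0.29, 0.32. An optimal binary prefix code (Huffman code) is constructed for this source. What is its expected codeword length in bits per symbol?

2.18 bits/symbol

Repeatedly combine the two least-probable nodes; the expected code length is the sum of the merged weights.
merge 3/50 + 3/25 → 9/50
merge 9/50 + 21/100 → 39/100
merge 29/100 + 8/25 → 61/100
merge 39/100 + 61/100 → 1
L = 9/50 + 39/100 + 61/100 + 1 = 109/50 = 2.18 bits/symbol.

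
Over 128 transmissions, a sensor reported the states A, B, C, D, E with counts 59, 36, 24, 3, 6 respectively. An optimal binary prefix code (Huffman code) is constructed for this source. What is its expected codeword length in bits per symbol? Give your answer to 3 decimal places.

Probabilities are the counts divided by 128.
Repeatedly combine the two least-probable nodes; the expected code length is the sum of the merged weights.
merge 3/128 + 3/64 → 9/128
merge 9/128 + 3/16 → 33/128
merge 33/128 + 9/32 → 69/128
merge 59/128 + 69/128 → 1
L = 9/128 + 33/128 + 69/128 + 1 = 239/128 ≈ 1.867 bits/symbol.

1.867 bits/symbol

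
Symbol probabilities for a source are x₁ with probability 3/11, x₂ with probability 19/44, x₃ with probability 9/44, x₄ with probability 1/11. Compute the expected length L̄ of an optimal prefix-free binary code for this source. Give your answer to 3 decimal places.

1.864 bits/symbol

Repeatedly combine the two least-probable nodes; the expected code length is the sum of the merged weights.
merge 1/11 + 9/44 → 13/44
merge 3/11 + 13/44 → 25/44
merge 19/44 + 25/44 → 1
L = 13/44 + 25/44 + 1 = 41/22 ≈ 1.864 bits/symbol.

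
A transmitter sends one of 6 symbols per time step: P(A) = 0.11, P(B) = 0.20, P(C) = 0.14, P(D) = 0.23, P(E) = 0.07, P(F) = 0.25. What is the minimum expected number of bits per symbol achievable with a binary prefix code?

2.5 bits/symbol

Repeatedly combine the two least-probable nodes; the expected code length is the sum of the merged weights.
merge 7/100 + 11/100 → 9/50
merge 7/50 + 9/50 → 8/25
merge 1/5 + 23/100 → 43/100
merge 1/4 + 8/25 → 57/100
merge 43/100 + 57/100 → 1
L = 9/50 + 8/25 + 43/100 + 57/100 + 1 = 5/2 = 2.5 bits/symbol.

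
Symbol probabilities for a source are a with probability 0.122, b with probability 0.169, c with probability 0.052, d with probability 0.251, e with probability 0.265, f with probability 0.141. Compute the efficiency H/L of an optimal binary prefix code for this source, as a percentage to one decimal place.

Entropy H = −Σ p log₂ p ≈ 2.4323 bits.
Huffman merges: 13/250+61/500→87/500; 141/1000+169/1000→31/100; 87/500+251/1000→17/40; 53/200+31/100→23/40; 17/40+23/40→1. L = 621/250 ≈ 2.4840.
Efficiency = H/L = 2.4323/2.4840 = 97.9%.

97.9%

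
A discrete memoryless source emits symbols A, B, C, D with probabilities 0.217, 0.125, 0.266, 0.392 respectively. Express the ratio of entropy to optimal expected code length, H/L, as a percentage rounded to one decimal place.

Entropy H = −Σ p log₂ p ≈ 1.8911 bits.
Huffman merges: 1/8+217/1000→171/500; 133/500+171/500→76/125; 49/125+76/125→1. L = 39/20 ≈ 1.9500.
Efficiency = H/L = 1.8911/1.9500 = 97.0%.

97.0%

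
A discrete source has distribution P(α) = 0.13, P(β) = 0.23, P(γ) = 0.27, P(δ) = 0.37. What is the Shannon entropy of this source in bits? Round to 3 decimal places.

1.911 bits

H = −Σ pᵢ log₂ pᵢ.
−0.13·log₂(0.13) = 0.3826
−0.23·log₂(0.23) = 0.4877
−0.27·log₂(0.27) = 0.5100
−0.37·log₂(0.37) = 0.5307
Sum ≈ 1.9111 → 1.911 bits.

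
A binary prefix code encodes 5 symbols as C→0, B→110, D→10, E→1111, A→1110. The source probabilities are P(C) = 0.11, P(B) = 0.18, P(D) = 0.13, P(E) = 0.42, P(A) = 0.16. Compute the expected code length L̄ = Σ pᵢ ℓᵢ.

L̄ = Σ pᵢ·ℓᵢ = 0.11·1 + 0.18·3 + 0.13·2 + 0.42·4 + 0.16·4 = 3.23 bits/symbol.

3.23 bits/symbol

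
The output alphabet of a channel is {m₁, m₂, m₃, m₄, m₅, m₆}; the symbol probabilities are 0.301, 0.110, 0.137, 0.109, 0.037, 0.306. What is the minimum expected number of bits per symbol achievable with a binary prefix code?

2.393 bits/symbol

Repeatedly combine the two least-probable nodes; the expected code length is the sum of the merged weights.
merge 37/1000 + 109/1000 → 73/500
merge 11/100 + 137/1000 → 247/1000
merge 73/500 + 247/1000 → 393/1000
merge 301/1000 + 153/500 → 607/1000
merge 393/1000 + 607/1000 → 1
L = 73/500 + 247/1000 + 393/1000 + 607/1000 + 1 = 2393/1000 = 2.393 bits/symbol.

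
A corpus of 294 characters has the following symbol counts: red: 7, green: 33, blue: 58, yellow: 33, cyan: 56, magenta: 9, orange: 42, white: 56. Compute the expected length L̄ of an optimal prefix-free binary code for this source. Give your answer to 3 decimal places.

2.833 bits/symbol

Probabilities are the counts divided by 294.
Repeatedly combine the two least-probable nodes; the expected code length is the sum of the merged weights.
merge 1/42 + 3/98 → 8/147
merge 8/147 + 11/98 → 1/6
merge 11/98 + 1/7 → 25/98
merge 1/6 + 4/21 → 5/14
merge 4/21 + 29/147 → 19/49
merge 25/98 + 5/14 → 30/49
merge 19/49 + 30/49 → 1
L = 8/147 + 1/6 + 25/98 + 5/14 + 19/49 + 30/49 + 1 = 17/6 ≈ 2.833 bits/symbol.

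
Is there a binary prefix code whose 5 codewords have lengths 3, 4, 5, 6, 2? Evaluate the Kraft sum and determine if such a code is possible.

0.484375; yes

With common denominator 2^6 = 64: Σ 2^(−ℓᵢ) = 8/64 + 4/64 + 2/64 + 1/64 + 16/64 = 31/64 = 0.484375.
Kraft's inequality requires Σ ≤ 1; here Σ = 0.484375 ≤ 1, so such a prefix code exists.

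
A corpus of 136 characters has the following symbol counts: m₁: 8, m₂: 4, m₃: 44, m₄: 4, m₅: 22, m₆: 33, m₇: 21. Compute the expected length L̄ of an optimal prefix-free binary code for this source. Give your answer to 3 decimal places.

2.449 bits/symbol

Probabilities are the counts divided by 136.
Repeatedly combine the two least-probable nodes; the expected code length is the sum of the merged weights.
merge 1/34 + 1/34 → 1/17
merge 1/17 + 1/17 → 2/17
merge 2/17 + 21/136 → 37/136
merge 11/68 + 33/136 → 55/136
merge 37/136 + 11/34 → 81/136
merge 55/136 + 81/136 → 1
L = 1/17 + 2/17 + 37/136 + 55/136 + 81/136 + 1 = 333/136 ≈ 2.449 bits/symbol.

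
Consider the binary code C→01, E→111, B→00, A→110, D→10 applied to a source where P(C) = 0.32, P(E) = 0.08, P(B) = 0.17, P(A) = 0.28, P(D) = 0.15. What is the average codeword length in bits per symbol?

L̄ = Σ pᵢ·ℓᵢ = 0.32·2 + 0.08·3 + 0.17·2 + 0.28·3 + 0.15·2 = 2.36 bits/symbol.

2.36 bits/symbol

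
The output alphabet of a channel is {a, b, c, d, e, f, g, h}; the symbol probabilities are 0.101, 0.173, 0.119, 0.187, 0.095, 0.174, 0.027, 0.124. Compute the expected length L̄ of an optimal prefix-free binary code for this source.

Repeatedly combine the two least-probable nodes; the expected code length is the sum of the merged weights.
merge 27/1000 + 19/200 → 61/500
merge 101/1000 + 119/1000 → 11/50
merge 61/500 + 31/250 → 123/500
merge 173/1000 + 87/500 → 347/1000
merge 187/1000 + 11/50 → 407/1000
merge 123/500 + 347/1000 → 593/1000
merge 407/1000 + 593/1000 → 1
L = 61/500 + 11/50 + 123/500 + 347/1000 + 407/1000 + 593/1000 + 1 = 587/200 = 2.935 bits/symbol.

2.935 bits/symbol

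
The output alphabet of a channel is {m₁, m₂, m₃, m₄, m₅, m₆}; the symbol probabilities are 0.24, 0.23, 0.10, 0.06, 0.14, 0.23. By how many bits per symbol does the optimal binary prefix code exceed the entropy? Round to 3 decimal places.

Entropy H = −Σ p log₂ p ≈ 2.4423 bits.
Huffman merges: 3/50+1/10→4/25; 7/50+4/25→3/10; 23/100+23/100→23/50; 6/25+3/10→27/50; 23/50+27/50→1. L = 123/50 ≈ 2.4600.
L − H = 2.4600 − 2.4423 = 0.018 bits.

0.018 bits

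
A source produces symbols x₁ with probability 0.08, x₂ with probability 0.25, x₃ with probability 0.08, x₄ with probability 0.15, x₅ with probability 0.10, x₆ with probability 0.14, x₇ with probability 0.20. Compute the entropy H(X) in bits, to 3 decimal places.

H = −Σ pᵢ log₂ pᵢ.
−0.08·log₂(0.08) = 0.2915
−0.25·log₂(0.25) = 0.5000
−0.08·log₂(0.08) = 0.2915
−0.15·log₂(0.15) = 0.4105
−0.10·log₂(0.10) = 0.3322
−0.14·log₂(0.14) = 0.3971
−0.20·log₂(0.20) = 0.4644
Sum ≈ 2.6873 → 2.687 bits.

2.687 bits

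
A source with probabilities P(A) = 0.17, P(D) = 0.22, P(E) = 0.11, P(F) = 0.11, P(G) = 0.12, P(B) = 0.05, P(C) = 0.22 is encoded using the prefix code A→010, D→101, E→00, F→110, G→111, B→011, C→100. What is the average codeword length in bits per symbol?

2.89 bits/symbol

L̄ = Σ pᵢ·ℓᵢ = 0.17·3 + 0.22·3 + 0.11·2 + 0.11·3 + 0.12·3 + 0.05·3 + 0.22·3 = 2.89 bits/symbol.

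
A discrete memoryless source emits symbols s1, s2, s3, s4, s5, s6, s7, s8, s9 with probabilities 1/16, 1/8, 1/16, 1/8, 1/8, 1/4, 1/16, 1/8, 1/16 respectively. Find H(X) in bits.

Each probability is a power of 1/2, so log₂(1/p) is an integer.
H = Σ p·log₂(1/p) = 1/16·4 + 1/8·3 + 1/16·4 + 1/8·3 + 1/8·3 + 1/4·2 + 1/16·4 + 1/8·3 + 1/16·4 = 3 bits.

3 bits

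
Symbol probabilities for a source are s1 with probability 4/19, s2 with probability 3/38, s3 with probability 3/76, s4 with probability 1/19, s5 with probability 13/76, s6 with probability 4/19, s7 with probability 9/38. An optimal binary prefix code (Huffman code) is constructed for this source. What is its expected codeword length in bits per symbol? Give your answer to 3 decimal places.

2.605 bits/symbol

Repeatedly combine the two least-probable nodes; the expected code length is the sum of the merged weights.
merge 3/76 + 1/19 → 7/76
merge 3/38 + 7/76 → 13/76
merge 13/76 + 13/76 → 13/38
merge 4/19 + 4/19 → 8/19
merge 9/38 + 13/38 → 11/19
merge 8/19 + 11/19 → 1
L = 7/76 + 13/76 + 13/38 + 8/19 + 11/19 + 1 = 99/38 ≈ 2.605 bits/symbol.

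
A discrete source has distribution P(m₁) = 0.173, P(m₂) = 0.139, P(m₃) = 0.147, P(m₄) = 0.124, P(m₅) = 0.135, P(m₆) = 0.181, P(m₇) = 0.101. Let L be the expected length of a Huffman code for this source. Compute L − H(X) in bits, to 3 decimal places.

Entropy H = −Σ p log₂ p ≈ 2.7841 bits.
Huffman merges: 101/1000+31/250→9/40; 27/200+139/1000→137/500; 147/1000+173/1000→8/25; 181/1000+9/40→203/500; 137/500+8/25→297/500; 203/500+297/500→1. L = 2819/1000 ≈ 2.8190.
L − H = 2.8190 − 2.7841 = 0.035 bits.

0.035 bits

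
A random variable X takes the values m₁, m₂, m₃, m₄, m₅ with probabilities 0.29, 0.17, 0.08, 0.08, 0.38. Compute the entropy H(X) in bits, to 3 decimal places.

H = −Σ pᵢ log₂ pᵢ.
−0.29·log₂(0.29) = 0.5179
−0.17·log₂(0.17) = 0.4346
−0.08·log₂(0.08) = 0.2915
−0.08·log₂(0.08) = 0.2915
−0.38·log₂(0.38) = 0.5305
Sum ≈ 2.0660 → 2.066 bits.

2.066 bits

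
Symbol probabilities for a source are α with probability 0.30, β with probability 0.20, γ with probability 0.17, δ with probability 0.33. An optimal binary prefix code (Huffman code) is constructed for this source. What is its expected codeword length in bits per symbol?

2 bits/symbol

Repeatedly combine the two least-probable nodes; the expected code length is the sum of the merged weights.
merge 17/100 + 1/5 → 37/100
merge 3/10 + 33/100 → 63/100
merge 37/100 + 63/100 → 1
L = 37/100 + 63/100 + 1 = 2 bits/symbol.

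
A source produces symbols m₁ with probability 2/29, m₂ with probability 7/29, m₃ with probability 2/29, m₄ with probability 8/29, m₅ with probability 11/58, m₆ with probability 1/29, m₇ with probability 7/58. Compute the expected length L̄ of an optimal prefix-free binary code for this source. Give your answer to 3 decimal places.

2.569 bits/symbol

Repeatedly combine the two least-probable nodes; the expected code length is the sum of the merged weights.
merge 1/29 + 2/29 → 3/29
merge 2/29 + 3/29 → 5/29
merge 7/58 + 5/29 → 17/58
merge 11/58 + 7/29 → 25/58
merge 8/29 + 17/58 → 33/58
merge 25/58 + 33/58 → 1
L = 3/29 + 5/29 + 17/58 + 25/58 + 33/58 + 1 = 149/58 ≈ 2.569 bits/symbol.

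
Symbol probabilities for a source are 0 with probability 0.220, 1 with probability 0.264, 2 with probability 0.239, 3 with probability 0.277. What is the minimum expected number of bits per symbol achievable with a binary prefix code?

Repeatedly combine the two least-probable nodes; the expected code length is the sum of the merged weights.
merge 11/50 + 239/1000 → 459/1000
merge 33/125 + 277/1000 → 541/1000
merge 459/1000 + 541/1000 → 1
L = 459/1000 + 541/1000 + 1 = 2 bits/symbol.

2 bits/symbol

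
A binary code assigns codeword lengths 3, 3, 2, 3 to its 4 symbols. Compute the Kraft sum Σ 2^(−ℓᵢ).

With common denominator 2^3 = 8: Σ 2^(−ℓᵢ) = 1/8 + 1/8 + 2/8 + 1/8 = 5/8 = 0.625.

0.625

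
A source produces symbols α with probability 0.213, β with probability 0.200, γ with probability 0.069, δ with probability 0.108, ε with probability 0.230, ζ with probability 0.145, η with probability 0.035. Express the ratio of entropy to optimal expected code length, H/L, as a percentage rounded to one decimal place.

98.2%

Entropy H = −Σ p log₂ p ≈ 2.6134 bits.
Huffman merges: 7/200+69/1000→13/125; 13/125+27/250→53/250; 29/200+1/5→69/200; 53/250+213/1000→17/40; 23/100+69/200→23/40; 17/40+23/40→1. L = 2661/1000 ≈ 2.6610.
Efficiency = H/L = 2.6134/2.6610 = 98.2%.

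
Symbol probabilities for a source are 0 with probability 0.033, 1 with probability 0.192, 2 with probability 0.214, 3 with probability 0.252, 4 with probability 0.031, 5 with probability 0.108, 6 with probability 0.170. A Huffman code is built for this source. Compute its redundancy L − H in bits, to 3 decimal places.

Entropy H = −Σ p log₂ p ≈ 2.5334 bits.
Huffman merges: 31/1000+33/1000→8/125; 8/125+27/250→43/250; 17/100+43/250→171/500; 24/125+107/500→203/500; 63/250+171/500→297/500; 203/500+297/500→1. L = 1289/500 ≈ 2.5780.
L − H = 2.5780 − 2.5334 = 0.045 bits.

0.045 bits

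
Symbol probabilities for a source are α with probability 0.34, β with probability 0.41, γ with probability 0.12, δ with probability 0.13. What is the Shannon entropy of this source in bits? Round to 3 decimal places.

H = −Σ pᵢ log₂ pᵢ.
−0.34·log₂(0.34) = 0.5292
−0.41·log₂(0.41) = 0.5274
−0.12·log₂(0.12) = 0.3671
−0.13·log₂(0.13) = 0.3826
Sum ≈ 1.8063 → 1.806 bits.

1.806 bits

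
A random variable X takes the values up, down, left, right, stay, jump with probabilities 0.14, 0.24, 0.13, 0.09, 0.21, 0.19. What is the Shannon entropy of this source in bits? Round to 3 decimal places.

2.515 bits

H = −Σ pᵢ log₂ pᵢ.
−0.14·log₂(0.14) = 0.3971
−0.24·log₂(0.24) = 0.4941
−0.13·log₂(0.13) = 0.3826
−0.09·log₂(0.09) = 0.3127
−0.21·log₂(0.21) = 0.4728
−0.19·log₂(0.19) = 0.4552
Sum ≈ 2.5146 → 2.515 bits.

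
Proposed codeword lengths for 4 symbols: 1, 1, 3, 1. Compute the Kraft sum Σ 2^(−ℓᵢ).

With common denominator 2^3 = 8: Σ 2^(−ℓᵢ) = 4/8 + 4/8 + 1/8 + 4/8 = 13/8 = 1.625.

1.625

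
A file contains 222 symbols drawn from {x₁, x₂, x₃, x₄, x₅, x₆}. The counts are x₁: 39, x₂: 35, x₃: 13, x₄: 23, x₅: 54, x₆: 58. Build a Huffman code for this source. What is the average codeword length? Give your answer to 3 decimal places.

2.482 bits/symbol

Probabilities are the counts divided by 222.
Repeatedly combine the two least-probable nodes; the expected code length is the sum of the merged weights.
merge 13/222 + 23/222 → 6/37
merge 35/222 + 6/37 → 71/222
merge 13/74 + 9/37 → 31/74
merge 29/111 + 71/222 → 43/74
merge 31/74 + 43/74 → 1
L = 6/37 + 71/222 + 31/74 + 43/74 + 1 = 551/222 ≈ 2.482 bits/symbol.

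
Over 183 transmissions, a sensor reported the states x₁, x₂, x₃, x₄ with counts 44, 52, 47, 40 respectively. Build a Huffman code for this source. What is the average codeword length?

2 bits/symbol

Probabilities are the counts divided by 183.
Repeatedly combine the two least-probable nodes; the expected code length is the sum of the merged weights.
merge 40/183 + 44/183 → 28/61
merge 47/183 + 52/183 → 33/61
merge 28/61 + 33/61 → 1
L = 28/61 + 33/61 + 1 = 2 bits/symbol.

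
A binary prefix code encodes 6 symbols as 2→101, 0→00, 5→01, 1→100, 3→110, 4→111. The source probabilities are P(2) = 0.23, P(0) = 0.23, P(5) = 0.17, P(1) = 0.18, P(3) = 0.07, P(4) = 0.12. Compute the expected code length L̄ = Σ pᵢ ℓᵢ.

L̄ = Σ pᵢ·ℓᵢ = 0.23·3 + 0.23·2 + 0.17·2 + 0.18·3 + 0.07·3 + 0.12·3 = 2.6 bits/symbol.

2.6 bits/symbol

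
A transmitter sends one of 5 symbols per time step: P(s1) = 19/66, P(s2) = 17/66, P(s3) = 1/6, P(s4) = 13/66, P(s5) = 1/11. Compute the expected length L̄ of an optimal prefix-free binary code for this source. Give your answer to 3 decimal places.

Repeatedly combine the two least-probable nodes; the expected code length is the sum of the merged weights.
merge 1/11 + 1/6 → 17/66
merge 13/66 + 17/66 → 5/11
merge 17/66 + 19/66 → 6/11
merge 5/11 + 6/11 → 1
L = 17/66 + 5/11 + 6/11 + 1 = 149/66 ≈ 2.258 bits/symbol.

2.258 bits/symbol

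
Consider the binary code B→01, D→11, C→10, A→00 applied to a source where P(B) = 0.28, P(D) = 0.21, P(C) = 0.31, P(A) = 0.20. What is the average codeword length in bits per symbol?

L̄ = Σ pᵢ·ℓᵢ = 0.28·2 + 0.21·2 + 0.31·2 + 0.20·2 = 2 bits/symbol.

2 bits/symbol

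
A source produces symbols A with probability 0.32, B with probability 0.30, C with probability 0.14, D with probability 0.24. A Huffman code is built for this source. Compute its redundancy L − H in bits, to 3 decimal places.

0.062 bits

Entropy H = −Σ p log₂ p ≈ 1.9384 bits.
Huffman merges: 7/50+6/25→19/50; 3/10+8/25→31/50; 19/50+31/50→1. L = 2 ≈ 2.0000.
L − H = 2.0000 − 1.9384 = 0.062 bits.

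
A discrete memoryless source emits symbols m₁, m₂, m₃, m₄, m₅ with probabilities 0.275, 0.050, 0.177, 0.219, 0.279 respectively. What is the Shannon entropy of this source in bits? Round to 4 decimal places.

2.1641 bits

H = −Σ pᵢ log₂ pᵢ.
−0.275·log₂(0.275) = 0.5122
−0.050·log₂(0.050) = 0.2161
−0.177·log₂(0.177) = 0.4422
−0.219·log₂(0.219) = 0.4798
−0.279·log₂(0.279) = 0.5138
Sum ≈ 2.1641 → 2.1641 bits.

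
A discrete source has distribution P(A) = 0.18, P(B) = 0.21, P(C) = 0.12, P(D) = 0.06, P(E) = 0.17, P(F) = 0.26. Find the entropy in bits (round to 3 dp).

H = −Σ pᵢ log₂ pᵢ.
−0.18·log₂(0.18) = 0.4453
−0.21·log₂(0.21) = 0.4728
−0.12·log₂(0.12) = 0.3671
−0.06·log₂(0.06) = 0.2435
−0.17·log₂(0.17) = 0.4346
−0.26·log₂(0.26) = 0.5053
Sum ≈ 2.4686 → 2.469 bits.

2.469 bits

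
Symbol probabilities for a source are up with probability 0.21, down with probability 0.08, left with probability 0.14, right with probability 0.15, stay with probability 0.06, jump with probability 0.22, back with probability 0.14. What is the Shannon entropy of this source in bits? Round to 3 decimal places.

2.693 bits

H = −Σ pᵢ log₂ pᵢ.
−0.21·log₂(0.21) = 0.4728
−0.08·log₂(0.08) = 0.2915
−0.14·log₂(0.14) = 0.3971
−0.15·log₂(0.15) = 0.4105
−0.06·log₂(0.06) = 0.2435
−0.22·log₂(0.22) = 0.4806
−0.14·log₂(0.14) = 0.3971
Sum ≈ 2.6932 → 2.693 bits.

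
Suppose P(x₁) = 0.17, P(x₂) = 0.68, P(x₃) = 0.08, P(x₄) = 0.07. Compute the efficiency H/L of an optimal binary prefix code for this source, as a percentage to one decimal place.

Entropy H = −Σ p log₂ p ≈ 1.3730 bits.
Huffman merges: 7/100+2/25→3/20; 3/20+17/100→8/25; 8/25+17/25→1. L = 147/100 ≈ 1.4700.
Efficiency = H/L = 1.3730/1.4700 = 93.4%.

93.4%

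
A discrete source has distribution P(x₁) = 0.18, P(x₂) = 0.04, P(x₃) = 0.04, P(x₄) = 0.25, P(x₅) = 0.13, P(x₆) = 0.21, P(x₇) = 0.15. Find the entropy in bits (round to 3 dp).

H = −Σ pᵢ log₂ pᵢ.
−0.18·log₂(0.18) = 0.4453
−0.04·log₂(0.04) = 0.1858
−0.04·log₂(0.04) = 0.1858
−0.25·log₂(0.25) = 0.5000
−0.13·log₂(0.13) = 0.3826
−0.21·log₂(0.21) = 0.4728
−0.15·log₂(0.15) = 0.4105
Sum ≈ 2.5828 → 2.583 bits.

2.583 bits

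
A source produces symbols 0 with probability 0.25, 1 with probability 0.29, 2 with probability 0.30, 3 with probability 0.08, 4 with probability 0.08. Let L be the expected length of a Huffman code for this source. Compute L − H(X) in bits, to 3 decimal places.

Entropy H = −Σ p log₂ p ≈ 2.1220 bits.
Huffman merges: 2/25+2/25→4/25; 4/25+1/4→41/100; 29/100+3/10→59/100; 41/100+59/100→1. L = 54/25 ≈ 2.1600.
L − H = 2.1600 − 2.1220 = 0.038 bits.

0.038 bits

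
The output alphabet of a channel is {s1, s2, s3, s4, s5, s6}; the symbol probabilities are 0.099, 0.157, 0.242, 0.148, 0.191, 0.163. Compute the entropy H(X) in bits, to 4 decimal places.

2.5357 bits

H = −Σ pᵢ log₂ pᵢ.
−0.099·log₂(0.099) = 0.3303
−0.157·log₂(0.157) = 0.4194
−0.242·log₂(0.242) = 0.4954
−0.148·log₂(0.148) = 0.4079
−0.191·log₂(0.191) = 0.4562
−0.163·log₂(0.163) = 0.4266
Sum ≈ 2.5357 → 2.5357 bits.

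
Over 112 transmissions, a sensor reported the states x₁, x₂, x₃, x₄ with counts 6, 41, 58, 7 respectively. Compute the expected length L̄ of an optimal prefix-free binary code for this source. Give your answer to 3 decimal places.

Probabilities are the counts divided by 112.
Repeatedly combine the two least-probable nodes; the expected code length is the sum of the merged weights.
merge 3/56 + 1/16 → 13/112
merge 13/112 + 41/112 → 27/56
merge 27/56 + 29/56 → 1
L = 13/112 + 27/56 + 1 = 179/112 ≈ 1.598 bits/symbol.

1.598 bits/symbol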